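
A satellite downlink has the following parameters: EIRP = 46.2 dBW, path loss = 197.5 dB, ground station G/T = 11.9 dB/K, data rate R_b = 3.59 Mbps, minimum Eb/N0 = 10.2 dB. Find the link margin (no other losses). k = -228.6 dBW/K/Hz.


C/N0 = EIRP - FSPL + G/T - k = 46.2 - 197.5 + 11.9 - (-228.6)
C/N0 = 89.2000 dB-Hz
R_b = 3.59 Mbps = 3.59e+06 bps -> 10*log10(R_b) = 65.5509 dB-Hz
Eb/N0 = C/N0 - 10*log10(R_b) = 89.2000 - 65.5509 = 23.6491 dB
Margin = Eb/N0 - Eb/N0_req = 23.6491 - 10.2 = 13.4491 dB (link closes)

13.4491 dB


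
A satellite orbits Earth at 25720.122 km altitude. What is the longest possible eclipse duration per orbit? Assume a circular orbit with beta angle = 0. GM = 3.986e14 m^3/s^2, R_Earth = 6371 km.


r = 32091.1220 km
T = 953.5365 min
Eclipse fraction = arcsin(R_E/r)/pi = arcsin(6371.0000/32091.1220)/pi
= arcsin(0.1985284)/pi = 0.06361621
Eclipse duration = 0.06361621 * 953.5365 = 60.6604 min

60.6604 minutes


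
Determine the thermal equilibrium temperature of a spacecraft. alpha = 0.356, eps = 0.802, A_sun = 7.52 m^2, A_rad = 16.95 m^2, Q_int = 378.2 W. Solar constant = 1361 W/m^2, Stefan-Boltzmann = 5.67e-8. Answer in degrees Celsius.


Numerator = alpha*S*A_sun + Q_int = 0.356*1361*7.52 + 378.2 = 4021.7603 W
Denominator = eps*sigma*A_rad = 0.802*5.67e-8*16.95 = 7.7077413e-07 W/K^4
T^4 = 5.2178195e+09 K^4
T = 268.7647 K = -4.3853 C

-4.3853 degrees Celsius


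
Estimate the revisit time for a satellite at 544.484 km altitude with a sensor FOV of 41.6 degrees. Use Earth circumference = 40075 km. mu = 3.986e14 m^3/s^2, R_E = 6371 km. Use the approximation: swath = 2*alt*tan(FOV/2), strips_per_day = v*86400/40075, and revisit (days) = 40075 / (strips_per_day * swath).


swath = 2*544.484*tan(0.3630285) = 413.6601 km
v = sqrt(mu/r) = 7592.0202 m/s = 7.5920 km/s
strips/day = v*86400/40075 = 7.5920*86400/40075 = 16.3681
coverage/day = strips * swath = 16.3681 * 413.6601 = 6770.8196 km
revisit = 40075 / 6770.8196 = 5.9188 days

5.9188 days


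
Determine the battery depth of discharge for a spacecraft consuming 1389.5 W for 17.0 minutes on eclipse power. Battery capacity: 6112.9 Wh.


E_used = P * t / 60 = 1389.5 * 17.0 / 60 = 393.6917 Wh
DOD = E_used / E_total * 100 = 393.6917 / 6112.9 * 100
DOD = 6.4403 %

6.4403 %


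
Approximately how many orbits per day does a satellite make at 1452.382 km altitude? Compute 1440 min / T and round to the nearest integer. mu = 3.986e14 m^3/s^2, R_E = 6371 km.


r = 7.823382e+06 m
T = 2*pi*sqrt(r^3/mu) = 6886.5709 s = 114.7762 min
revs/day = 1440 / 114.7762 = 12.5462
Rounded: 13 revolutions per day

13 revolutions per day


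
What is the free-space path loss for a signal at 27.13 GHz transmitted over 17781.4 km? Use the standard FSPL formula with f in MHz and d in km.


f = 27.13 GHz = 27130.0000 MHz
d = 17781.4 km
FSPL = 32.44 + 20*log10(27130.0000) + 20*log10(17781.4)
FSPL = 32.44 + 88.6690 + 84.9993
FSPL = 206.1083 dB

206.1083 dB


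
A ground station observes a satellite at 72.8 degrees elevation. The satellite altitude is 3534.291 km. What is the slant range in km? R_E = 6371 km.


h = 3534.291 km, el = 72.8 deg
d = -R_E*sin(el) + sqrt((R_E*sin(el))^2 + 2*R_E*h + h^2)
d = -6371.0000*sin(1.2706) + sqrt((6371.0000*0.9552784)^2 + 2*6371.0000*3534.291 + 3534.291^2)
d = 3638.4010 km

3638.4010 km


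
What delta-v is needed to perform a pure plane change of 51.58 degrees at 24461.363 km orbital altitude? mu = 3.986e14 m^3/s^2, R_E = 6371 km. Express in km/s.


r = 30832.3630 km = 3.0832363e+07 m
V = sqrt(mu/r) = 3595.5493 m/s
di = 51.58 deg = 0.9002408 rad
dV = 2*V*sin(di/2) = 2*3595.5493*sin(0.4501204)
dV = 3128.6597 m/s = 3.1287 km/s

3.1287 km/s


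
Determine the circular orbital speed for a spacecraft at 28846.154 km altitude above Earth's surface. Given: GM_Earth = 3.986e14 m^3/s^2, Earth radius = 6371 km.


r = R_E + alt = 6371.0 + 28846.154 = 35217.1540 km = 3.5217154e+07 m
v = sqrt(mu/r) = sqrt(3.986e14 / 3.5217154e+07) = 3364.2752 m/s = 3.3643 km/s

3.3643 km/s


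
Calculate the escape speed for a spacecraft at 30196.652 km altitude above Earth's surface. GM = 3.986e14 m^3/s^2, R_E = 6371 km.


r = 6371.0 + 30196.652 = 36567.6520 km = 3.6567652e+07 m
v_esc = sqrt(2*mu/r) = sqrt(2*3.986e14 / 3.6567652e+07)
v_esc = 4669.1208 m/s = 4.6691 km/s

4.6691 km/s


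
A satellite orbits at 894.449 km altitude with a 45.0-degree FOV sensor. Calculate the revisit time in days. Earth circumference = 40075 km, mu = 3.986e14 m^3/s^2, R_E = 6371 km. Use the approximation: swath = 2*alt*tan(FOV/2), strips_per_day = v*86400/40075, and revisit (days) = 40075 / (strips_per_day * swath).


swath = 2*894.449*tan(0.3926991) = 740.9858 km
v = sqrt(mu/r) = 7406.9160 m/s = 7.4069 km/s
strips/day = v*86400/40075 = 7.4069*86400/40075 = 15.9690
coverage/day = strips * swath = 15.9690 * 740.9858 = 11832.8000 km
revisit = 40075 / 11832.8000 = 3.3868 days

3.3868 days


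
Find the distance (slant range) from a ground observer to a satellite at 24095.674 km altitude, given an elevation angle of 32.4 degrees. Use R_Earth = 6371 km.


h = 24095.674 km, el = 32.4 deg
d = -R_E*sin(el) + sqrt((R_E*sin(el))^2 + 2*R_E*h + h^2)
d = -6371.0000*sin(0.5654867) + sqrt((6371.0000*0.5358268)^2 + 2*6371.0000*24095.674 + 24095.674^2)
d = 26574.2833 km

26574.2833 km


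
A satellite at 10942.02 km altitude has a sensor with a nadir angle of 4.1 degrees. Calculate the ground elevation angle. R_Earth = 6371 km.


r = R_E + alt = 17313.0200 km
Law of sines in the satellite / Earth-center / ground-point triangle:
  sin(nadir)/R_E = sin(90 + el)/r  =>  cos(el) = (r/R_E)*sin(nadir)
cos(el) = (17313.0200 / 6371.0000) * sin(4.1 deg) = 0.1942924
el = arccos(0.1942924) = 78.7966 deg
(Earth-central angle = 90 - nadir - el = 7.1034 deg)

78.7966 degrees


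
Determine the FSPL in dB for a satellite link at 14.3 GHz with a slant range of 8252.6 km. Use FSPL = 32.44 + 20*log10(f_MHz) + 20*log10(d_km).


f = 14.3 GHz = 14300.0000 MHz
d = 8252.6 km
FSPL = 32.44 + 20*log10(14300.0000) + 20*log10(8252.6)
FSPL = 32.44 + 83.1067 + 78.3318
FSPL = 193.8785 dB

193.8785 dB


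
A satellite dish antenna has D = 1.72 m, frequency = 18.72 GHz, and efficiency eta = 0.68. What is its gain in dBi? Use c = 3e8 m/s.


lambda = c/f = 3e8 / 1.872e+10 = 0.01602564 m
G = eta*(pi*D/lambda)^2 = 0.68*(pi*1.72/0.01602564)^2
G = 77309.8323 (linear)
G = 10*log10(77309.8323) = 48.8823 dBi

48.8823 dBi


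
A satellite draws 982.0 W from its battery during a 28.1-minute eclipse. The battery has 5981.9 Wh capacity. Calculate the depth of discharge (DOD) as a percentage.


E_used = P * t / 60 = 982.0 * 28.1 / 60 = 459.9033 Wh
DOD = E_used / E_total * 100 = 459.9033 / 5981.9 * 100
DOD = 7.6882 %

7.6882 %


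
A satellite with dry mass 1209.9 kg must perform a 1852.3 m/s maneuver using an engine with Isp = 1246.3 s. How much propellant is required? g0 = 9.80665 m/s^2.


ve = Isp * g0 = 1246.3 * 9.80665 = 12222.027895 m/s
mass ratio = exp(dv/ve) = exp(1852.3/12222.027895) = 1.16364140
m_prop = m_dry * (mr - 1) = 1209.9 * (1.16364140 - 1)
m_prop = 197.9897 kg

197.9897 kg


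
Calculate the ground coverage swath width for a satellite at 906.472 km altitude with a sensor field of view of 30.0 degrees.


FOV = 30.0 deg = 0.5235988 rad
swath = 2 * alt * tan(FOV/2) = 2 * 906.472 * tan(0.2617994)
swath = 2 * 906.472 * 0.2679492
swath = 485.7769 km

485.7769 km


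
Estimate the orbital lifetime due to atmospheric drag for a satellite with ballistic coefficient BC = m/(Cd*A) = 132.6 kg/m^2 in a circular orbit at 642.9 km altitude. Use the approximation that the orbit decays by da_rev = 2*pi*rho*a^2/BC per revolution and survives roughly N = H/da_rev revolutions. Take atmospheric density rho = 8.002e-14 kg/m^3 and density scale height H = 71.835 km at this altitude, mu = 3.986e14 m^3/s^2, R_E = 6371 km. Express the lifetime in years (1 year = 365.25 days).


a = R_E + alt = 7013.9000 km = 7.0139e+06 m
da_rev = 2*pi*rho*a^2/BC = 2*pi*8.002e-14*(7.0139e+06)^2/132.6 = 0.186532294 m per revolution
N = H/da_rev = 71835.0000 m / 0.186532294 m = 385107.5787 revolutions
P = 2*pi*sqrt(a^3/mu) = 5845.8891 s
lifetime = N*P = 385107.5787 * 5845.8891 = 2.2512962e+09 s = 26056.6691 days
years = 26056.6691 / 365.25 = 71.3393 years

71.3393 years


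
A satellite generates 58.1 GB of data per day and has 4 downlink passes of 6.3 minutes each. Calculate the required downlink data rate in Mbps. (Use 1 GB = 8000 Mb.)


total contact time = 4 * 6.3 * 60 = 1512.0000 s
data = 58.1 GB = 464800.0000 Mb
rate = 464800.0000 / 1512.0000 = 307.4074 Mbps

307.4074 Mbps


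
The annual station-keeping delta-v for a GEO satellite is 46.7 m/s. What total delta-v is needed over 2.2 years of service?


dV = rate * years = 46.7 * 2.2
dV = 102.7400 m/s

102.7400 m/s


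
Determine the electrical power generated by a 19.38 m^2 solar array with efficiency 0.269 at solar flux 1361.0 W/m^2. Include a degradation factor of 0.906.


P = area * eta * S * degradation
P = 19.38 * 0.269 * 1361.0 * 0.906
P = 6428.2443 W

6428.2443 W


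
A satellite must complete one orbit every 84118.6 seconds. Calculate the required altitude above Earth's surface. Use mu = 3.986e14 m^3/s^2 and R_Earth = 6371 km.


T = 84118.6 s
r = (mu*T^2/(4*pi^2))^(1/3) = (3.986e14 * 84118.6^2 / (4*pi^2))^(1/3)
r = 4.1494182e+07 m = 41494.1822 km
alt = r - R_E = 41494.1822 - 6371 = 35123.1822 km

35123.1822 km


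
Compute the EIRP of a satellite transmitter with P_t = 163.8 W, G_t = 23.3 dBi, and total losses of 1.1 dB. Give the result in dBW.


Pt = 163.8 W = 22.1431 dBW
EIRP = Pt_dBW + Gt - losses = 22.1431 + 23.3 - 1.1 = 44.3431 dBW

44.3431 dBW


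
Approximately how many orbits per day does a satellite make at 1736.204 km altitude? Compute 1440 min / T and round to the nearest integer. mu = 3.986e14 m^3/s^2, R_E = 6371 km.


r = 8.107204e+06 m
T = 2*pi*sqrt(r^3/mu) = 7264.7032 s = 121.0784 min
revs/day = 1440 / 121.0784 = 11.8931
Rounded: 12 revolutions per day

12 revolutions per day


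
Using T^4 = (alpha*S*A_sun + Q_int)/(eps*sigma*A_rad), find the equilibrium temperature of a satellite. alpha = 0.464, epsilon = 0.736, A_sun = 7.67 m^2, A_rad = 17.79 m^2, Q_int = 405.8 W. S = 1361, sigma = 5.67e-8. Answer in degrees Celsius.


Numerator = alpha*S*A_sun + Q_int = 0.464*1361*7.67 + 405.8 = 5249.4357 W
Denominator = eps*sigma*A_rad = 0.736*5.67e-8*17.79 = 7.4239805e-07 W/K^4
T^4 = 7.0709179e+09 K^4
T = 289.9806 K = 16.8306 C

16.8306 degrees Celsius


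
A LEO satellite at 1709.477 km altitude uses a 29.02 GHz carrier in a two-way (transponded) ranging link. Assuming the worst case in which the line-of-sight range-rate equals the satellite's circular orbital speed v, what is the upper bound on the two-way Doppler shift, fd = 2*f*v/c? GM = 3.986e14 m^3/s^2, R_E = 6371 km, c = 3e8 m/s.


r = 8.080477e+06 m
v = sqrt(mu/r) = 7023.4444 m/s (worst-case radial velocity)
f = 29.02 GHz = 2.902e+10 Hz
fd = 2*f*v/c = 2*2.902e+10*7023.4444/3.0e+08
fd = 1.3588024e+06 Hz

1.3588e+06 Hz


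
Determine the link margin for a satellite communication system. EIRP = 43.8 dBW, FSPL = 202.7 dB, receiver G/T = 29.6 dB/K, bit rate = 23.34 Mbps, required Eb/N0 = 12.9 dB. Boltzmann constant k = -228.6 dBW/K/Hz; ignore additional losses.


C/N0 = EIRP - FSPL + G/T - k = 43.8 - 202.7 + 29.6 - (-228.6)
C/N0 = 99.3000 dB-Hz
R_b = 23.34 Mbps = 2.334e+07 bps -> 10*log10(R_b) = 73.6810 dB-Hz
Eb/N0 = C/N0 - 10*log10(R_b) = 99.3000 - 73.6810 = 25.6190 dB
Margin = Eb/N0 - Eb/N0_req = 25.6190 - 12.9 = 12.7190 dB (link closes)

12.7190 dB


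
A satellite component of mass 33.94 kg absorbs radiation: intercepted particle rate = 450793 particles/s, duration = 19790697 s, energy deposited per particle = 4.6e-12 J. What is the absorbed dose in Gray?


Total energy deposited = rate * time * E_per
  = 450793 * 19790697 * 4.6e-12 = 41.0389 J
Dose = E_total / mass = 41.0389 / 33.94
Dose = 1.2092 Gy

1.2092 Gy


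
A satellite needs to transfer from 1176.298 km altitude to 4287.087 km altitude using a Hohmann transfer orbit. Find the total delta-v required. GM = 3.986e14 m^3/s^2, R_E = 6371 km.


r1 = 7547.2980 km = 7.547298e+06 m
r2 = 10658.0870 km = 1.0658087e+07 m
dv1 = sqrt(mu/r1)*(sqrt(2*r2/(r1+r2)) - 1) = 596.4151 m/s
dv2 = sqrt(mu/r2)*(1 - sqrt(2*r1/(r1+r2))) = 546.9378 m/s
total dv = |dv1| + |dv2| = 596.4151 + 546.9378 = 1143.3529 m/s = 1.1434 km/s

1.1434 km/s


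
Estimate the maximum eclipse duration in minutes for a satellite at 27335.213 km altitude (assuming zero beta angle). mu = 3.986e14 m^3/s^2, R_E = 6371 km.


r = 33706.2130 km
T = 1026.4195 min
Eclipse fraction = arcsin(R_E/r)/pi = arcsin(6371.0000/33706.2130)/pi
= arcsin(0.1890156)/pi = 0.06052967
Eclipse duration = 0.06052967 * 1026.4195 = 62.1288 min

62.1288 minutes


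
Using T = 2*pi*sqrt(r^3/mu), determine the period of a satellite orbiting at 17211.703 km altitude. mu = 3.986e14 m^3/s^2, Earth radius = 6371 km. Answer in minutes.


r = 23582.7030 km = 2.3582703e+07 m
T = 2*pi*sqrt(r^3/mu) = 2*pi*sqrt(1.3115376e+22 / 3.986e14)
T = 36041.3951 s = 600.6899 min

600.6899 minutes


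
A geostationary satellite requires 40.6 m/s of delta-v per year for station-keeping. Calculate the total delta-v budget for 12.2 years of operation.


dV = rate * years = 40.6 * 12.2
dV = 495.3200 m/s

495.3200 m/s


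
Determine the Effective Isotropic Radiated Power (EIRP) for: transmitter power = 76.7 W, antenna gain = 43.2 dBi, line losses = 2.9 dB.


Pt = 76.7 W = 18.8480 dBW
EIRP = Pt_dBW + Gt - losses = 18.8480 + 43.2 - 2.9 = 59.1480 dBW

59.1480 dBW


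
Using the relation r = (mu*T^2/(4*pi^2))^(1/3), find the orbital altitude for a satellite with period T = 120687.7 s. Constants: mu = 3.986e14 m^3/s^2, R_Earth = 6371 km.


T = 120687.7 s
r = (mu*T^2/(4*pi^2))^(1/3) = (3.986e14 * 120687.7^2 / (4*pi^2))^(1/3)
r = 5.2783866e+07 m = 52783.8657 km
alt = r - R_E = 52783.8657 - 6371 = 46412.8657 km

46412.8657 km


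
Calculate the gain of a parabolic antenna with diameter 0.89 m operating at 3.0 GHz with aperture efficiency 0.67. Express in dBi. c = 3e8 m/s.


lambda = c/f = 3e8 / 3.0e+09 = 0.1000 m
G = eta*(pi*D/lambda)^2 = 0.67*(pi*0.89/0.1000)^2
G = 523.7868 (linear)
G = 10*log10(523.7868) = 27.1915 dBi

27.1915 dBi


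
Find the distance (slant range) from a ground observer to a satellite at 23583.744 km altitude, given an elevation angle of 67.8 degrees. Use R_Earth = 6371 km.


h = 23583.744 km, el = 67.8 deg
d = -R_E*sin(el) + sqrt((R_E*sin(el))^2 + 2*R_E*h + h^2)
d = -6371.0000*sin(1.1833) + sqrt((6371.0000*0.9258706)^2 + 2*6371.0000*23583.744 + 23583.744^2)
d = 23959.1412 km

23959.1412 km


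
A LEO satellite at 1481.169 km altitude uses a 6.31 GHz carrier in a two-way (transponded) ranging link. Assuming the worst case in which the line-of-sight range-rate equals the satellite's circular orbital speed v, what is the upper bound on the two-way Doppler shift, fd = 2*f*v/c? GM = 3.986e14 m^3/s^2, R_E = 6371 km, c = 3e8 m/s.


r = 7.852169e+06 m
v = sqrt(mu/r) = 7124.8189 m/s (worst-case radial velocity)
f = 6.31 GHz = 6.31e+09 Hz
fd = 2*f*v/c = 2*6.31e+09*7124.8189/3.0e+08
fd = 299717.3805 Hz

299717.3805 Hz


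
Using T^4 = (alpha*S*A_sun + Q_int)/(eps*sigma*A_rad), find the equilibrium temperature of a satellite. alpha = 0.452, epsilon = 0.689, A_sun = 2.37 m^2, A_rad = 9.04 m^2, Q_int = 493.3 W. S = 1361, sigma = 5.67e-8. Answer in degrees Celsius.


Numerator = alpha*S*A_sun + Q_int = 0.452*1361*2.37 + 493.3 = 1951.2576 W
Denominator = eps*sigma*A_rad = 0.689*5.67e-8*9.04 = 3.5315935e-07 W/K^4
T^4 = 5.5251479e+09 K^4
T = 272.6377 K = -0.512258 C

-0.5123 degrees Celsius


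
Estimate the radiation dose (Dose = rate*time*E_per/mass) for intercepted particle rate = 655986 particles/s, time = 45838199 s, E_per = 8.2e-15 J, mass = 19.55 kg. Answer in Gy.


Total energy deposited = rate * time * E_per
  = 655986 * 45838199 * 8.2e-15 = 0.2465676 J
Dose = E_total / mass = 0.2465676 / 19.55
Dose = 0.01261215 Gy

0.0126 Gy


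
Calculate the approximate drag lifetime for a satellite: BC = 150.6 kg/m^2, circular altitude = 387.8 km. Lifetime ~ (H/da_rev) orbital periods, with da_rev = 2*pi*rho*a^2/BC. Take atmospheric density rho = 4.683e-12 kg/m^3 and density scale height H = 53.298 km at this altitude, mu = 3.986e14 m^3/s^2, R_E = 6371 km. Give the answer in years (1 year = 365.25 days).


a = R_E + alt = 6758.8000 km = 6.7588e+06 m
da_rev = 2*pi*rho*a^2/BC = 2*pi*4.683e-12*(6.7588e+06)^2/150.6 = 8.925206 m per revolution
N = H/da_rev = 53298.0000 m / 8.925206 m = 5971.6269 revolutions
P = 2*pi*sqrt(a^3/mu) = 5529.8788 s
lifetime = N*P = 5971.6269 * 5529.8788 = 3.3022373e+07 s = 382.2034 days
years = 382.2034 / 365.25 = 1.0464 years

1.0464 years


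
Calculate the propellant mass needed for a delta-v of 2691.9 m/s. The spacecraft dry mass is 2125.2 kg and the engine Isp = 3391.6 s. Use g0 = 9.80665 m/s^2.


ve = Isp * g0 = 3391.6 * 9.80665 = 33260.234140 m/s
mass ratio = exp(dv/ve) = exp(2691.9/33260.234140) = 1.08429986
m_prop = m_dry * (mr - 1) = 2125.2 * (1.08429986 - 1)
m_prop = 179.1541 kg

179.1541 kg


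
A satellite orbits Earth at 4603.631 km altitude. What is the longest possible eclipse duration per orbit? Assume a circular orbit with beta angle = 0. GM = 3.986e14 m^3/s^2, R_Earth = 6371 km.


r = 10974.6310 km
T = 190.6974 min
Eclipse fraction = arcsin(R_E/r)/pi = arcsin(6371.0000/10974.6310)/pi
= arcsin(0.5805207)/pi = 0.197151
Eclipse duration = 0.197151 * 190.6974 = 37.5962 min

37.5962 minutes


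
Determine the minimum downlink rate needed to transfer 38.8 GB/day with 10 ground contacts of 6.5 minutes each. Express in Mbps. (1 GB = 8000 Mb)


total contact time = 10 * 6.5 * 60 = 3900.0000 s
data = 38.8 GB = 310400.0000 Mb
rate = 310400.0000 / 3900.0000 = 79.5897 Mbps

79.5897 Mbps


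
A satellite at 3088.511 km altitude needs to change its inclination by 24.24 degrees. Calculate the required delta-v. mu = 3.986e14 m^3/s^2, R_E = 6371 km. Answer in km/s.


r = 9459.5110 km = 9.459511e+06 m
V = sqrt(mu/r) = 6491.3392 m/s
di = 24.24 deg = 0.4230678 rad
dV = 2*V*sin(di/2) = 2*6491.3392*sin(0.2115339)
dV = 2725.8414 m/s = 2.7258 km/s

2.7258 km/s


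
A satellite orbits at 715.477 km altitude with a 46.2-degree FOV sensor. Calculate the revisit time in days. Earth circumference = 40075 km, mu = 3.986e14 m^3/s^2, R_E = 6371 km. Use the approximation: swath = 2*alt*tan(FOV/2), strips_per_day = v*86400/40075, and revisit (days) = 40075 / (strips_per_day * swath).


swath = 2*715.477*tan(0.4031711) = 610.3536 km
v = sqrt(mu/r) = 7499.8652 m/s = 7.4999 km/s
strips/day = v*86400/40075 = 7.4999*86400/40075 = 16.1694
coverage/day = strips * swath = 16.1694 * 610.3536 = 9869.0462 km
revisit = 40075 / 9869.0462 = 4.0607 days

4.0607 days


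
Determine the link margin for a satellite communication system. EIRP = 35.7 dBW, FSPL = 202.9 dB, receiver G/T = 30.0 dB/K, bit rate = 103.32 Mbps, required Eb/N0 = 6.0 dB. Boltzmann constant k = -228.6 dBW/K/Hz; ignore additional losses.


C/N0 = EIRP - FSPL + G/T - k = 35.7 - 202.9 + 30.0 - (-228.6)
C/N0 = 91.4000 dB-Hz
R_b = 103.32 Mbps = 1.0332e+08 bps -> 10*log10(R_b) = 80.1418 dB-Hz
Eb/N0 = C/N0 - 10*log10(R_b) = 91.4000 - 80.1418 = 11.2582 dB
Margin = Eb/N0 - Eb/N0_req = 11.2582 - 6.0 = 5.2582 dB (link closes)

5.2582 dB


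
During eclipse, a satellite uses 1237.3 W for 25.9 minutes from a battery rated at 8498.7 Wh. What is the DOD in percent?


E_used = P * t / 60 = 1237.3 * 25.9 / 60 = 534.1012 Wh
DOD = E_used / E_total * 100 = 534.1012 / 8498.7 * 100
DOD = 6.2845 %

6.2845 %


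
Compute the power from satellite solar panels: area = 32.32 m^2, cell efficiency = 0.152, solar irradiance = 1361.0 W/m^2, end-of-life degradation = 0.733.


P = area * eta * S * degradation
P = 32.32 * 0.152 * 1361.0 * 0.733
P = 4900.9135 W

4900.9135 W


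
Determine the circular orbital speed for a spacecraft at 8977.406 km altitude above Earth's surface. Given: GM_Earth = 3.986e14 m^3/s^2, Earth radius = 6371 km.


r = R_E + alt = 6371.0 + 8977.406 = 15348.4060 km = 1.5348406e+07 m
v = sqrt(mu/r) = sqrt(3.986e14 / 1.5348406e+07) = 5096.0890 m/s = 5.0961 km/s

5.0961 km/s


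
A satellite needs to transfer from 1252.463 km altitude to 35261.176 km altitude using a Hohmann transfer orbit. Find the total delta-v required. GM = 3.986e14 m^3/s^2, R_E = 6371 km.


r1 = 7623.4630 km = 7.623463e+06 m
r2 = 41632.1760 km = 4.1632176e+07 m
dv1 = sqrt(mu/r1)*(sqrt(2*r2/(r1+r2)) - 1) = 2170.5310 m/s
dv2 = sqrt(mu/r2)*(1 - sqrt(2*r1/(r1+r2))) = 1372.7001 m/s
total dv = |dv1| + |dv2| = 2170.5310 + 1372.7001 = 3543.2311 m/s = 3.5432 km/s

3.5432 km/s


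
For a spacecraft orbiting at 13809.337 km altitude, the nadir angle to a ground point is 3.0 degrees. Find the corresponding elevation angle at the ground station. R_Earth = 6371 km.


r = R_E + alt = 20180.3370 km
Law of sines in the satellite / Earth-center / ground-point triangle:
  sin(nadir)/R_E = sin(90 + el)/r  =>  cos(el) = (r/R_E)*sin(nadir)
cos(el) = (20180.3370 / 6371.0000) * sin(3.0 deg) = 0.1657757
el = arccos(0.1657757) = 80.4577 deg
(Earth-central angle = 90 - nadir - el = 6.5423 deg)

80.4577 degrees


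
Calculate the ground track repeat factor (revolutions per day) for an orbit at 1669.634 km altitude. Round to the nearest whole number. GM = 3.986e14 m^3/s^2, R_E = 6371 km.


r = 8.040634e+06 m
T = 2*pi*sqrt(r^3/mu) = 7175.4090 s = 119.5902 min
revs/day = 1440 / 119.5902 = 12.0411
Rounded: 12 revolutions per day

12 revolutions per day


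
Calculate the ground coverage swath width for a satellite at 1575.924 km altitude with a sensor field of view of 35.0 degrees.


FOV = 35.0 deg = 0.6108652 rad
swath = 2 * alt * tan(FOV/2) = 2 * 1575.924 * tan(0.3054326)
swath = 2 * 1575.924 * 0.3152988
swath = 993.7739 km

993.7739 km


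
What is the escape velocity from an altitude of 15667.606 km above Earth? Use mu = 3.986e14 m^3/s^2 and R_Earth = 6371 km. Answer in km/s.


r = 6371.0 + 15667.606 = 22038.6060 km = 2.2038606e+07 m
v_esc = sqrt(2*mu/r) = sqrt(2*3.986e14 / 2.2038606e+07)
v_esc = 6014.3900 m/s = 6.0144 km/s

6.0144 km/s


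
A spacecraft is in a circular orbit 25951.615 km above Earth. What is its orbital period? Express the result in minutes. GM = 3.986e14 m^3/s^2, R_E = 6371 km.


r = 32322.6150 km = 3.2322615e+07 m
T = 2*pi*sqrt(r^3/mu) = 2*pi*sqrt(3.3769099e+22 / 3.986e14)
T = 57832.3653 s = 963.8728 min

963.8728 minutes


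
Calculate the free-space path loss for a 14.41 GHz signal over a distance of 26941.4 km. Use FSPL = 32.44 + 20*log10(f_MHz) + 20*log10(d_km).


f = 14.41 GHz = 14410.0000 MHz
d = 26941.4 km
FSPL = 32.44 + 20*log10(14410.0000) + 20*log10(26941.4)
FSPL = 32.44 + 83.1733 + 88.6084
FSPL = 204.2217 dB

204.2217 dB


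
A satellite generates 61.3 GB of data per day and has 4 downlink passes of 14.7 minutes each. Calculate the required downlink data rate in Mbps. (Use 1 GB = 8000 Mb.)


total contact time = 4 * 14.7 * 60 = 3528.0000 s
data = 61.3 GB = 490400.0000 Mb
rate = 490400.0000 / 3528.0000 = 139.0023 Mbps

139.0023 Mbps


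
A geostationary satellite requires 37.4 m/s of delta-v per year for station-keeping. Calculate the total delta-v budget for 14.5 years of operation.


dV = rate * years = 37.4 * 14.5
dV = 542.3000 m/s

542.3000 m/s


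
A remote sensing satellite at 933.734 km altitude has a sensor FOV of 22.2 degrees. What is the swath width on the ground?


FOV = 22.2 deg = 0.3874631 rad
swath = 2 * alt * tan(FOV/2) = 2 * 933.734 * tan(0.1937315)
swath = 2 * 933.734 * 0.1961922
swath = 366.3827 km

366.3827 km


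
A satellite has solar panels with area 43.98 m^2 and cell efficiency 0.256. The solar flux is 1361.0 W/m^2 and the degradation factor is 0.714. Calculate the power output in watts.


P = area * eta * S * degradation
P = 43.98 * 0.256 * 1361.0 * 0.714
P = 10940.8617 W

10940.8617 W


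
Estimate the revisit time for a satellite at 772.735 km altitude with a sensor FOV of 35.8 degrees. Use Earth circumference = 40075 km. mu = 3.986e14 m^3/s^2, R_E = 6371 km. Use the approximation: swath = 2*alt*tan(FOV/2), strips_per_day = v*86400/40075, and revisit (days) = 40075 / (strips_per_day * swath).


swath = 2*772.735*tan(0.3124139) = 499.1732 km
v = sqrt(mu/r) = 7469.7485 m/s = 7.4697 km/s
strips/day = v*86400/40075 = 7.4697*86400/40075 = 16.1045
coverage/day = strips * swath = 16.1045 * 499.1732 = 8038.9154 km
revisit = 40075 / 8038.9154 = 4.9851 days

4.9851 days


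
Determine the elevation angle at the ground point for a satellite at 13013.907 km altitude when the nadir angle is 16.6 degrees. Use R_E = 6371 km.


r = R_E + alt = 19384.9070 km
Law of sines in the satellite / Earth-center / ground-point triangle:
  sin(nadir)/R_E = sin(90 + el)/r  =>  cos(el) = (r/R_E)*sin(nadir)
cos(el) = (19384.9070 / 6371.0000) * sin(16.6 deg) = 0.869258
el = arccos(0.869258) = 29.6275 deg
(Earth-central angle = 90 - nadir - el = 43.7725 deg)

29.6275 degrees


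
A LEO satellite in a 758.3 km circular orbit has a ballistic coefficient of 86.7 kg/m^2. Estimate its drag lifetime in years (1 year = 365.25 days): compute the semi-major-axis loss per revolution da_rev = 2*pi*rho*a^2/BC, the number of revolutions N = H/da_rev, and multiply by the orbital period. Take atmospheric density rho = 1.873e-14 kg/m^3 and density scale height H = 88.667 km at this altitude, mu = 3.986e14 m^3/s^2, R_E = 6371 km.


a = R_E + alt = 7129.3000 km = 7.1293e+06 m
da_rev = 2*pi*rho*a^2/BC = 2*pi*1.873e-14*(7.1293e+06)^2/86.7 = 0.0689909823 m per revolution
N = H/da_rev = 88667.0000 m / 0.0689909823 m = 1.2851969e+06 revolutions
P = 2*pi*sqrt(a^3/mu) = 5990.7550 s
lifetime = N*P = 1.2851969e+06 * 5990.7550 = 7.6993e+09 s = 89112.2686 days
years = 89112.2686 / 365.25 = 243.9761 years

243.9761 years


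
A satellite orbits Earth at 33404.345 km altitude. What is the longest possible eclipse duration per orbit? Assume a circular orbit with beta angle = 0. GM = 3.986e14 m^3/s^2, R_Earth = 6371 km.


r = 39775.3450 km
T = 1315.7728 min
Eclipse fraction = arcsin(R_E/r)/pi = arcsin(6371.0000/39775.3450)/pi
= arcsin(0.1601746)/pi = 0.05120573
Eclipse duration = 0.05120573 * 1315.7728 = 67.3751 min

67.3751 minutes


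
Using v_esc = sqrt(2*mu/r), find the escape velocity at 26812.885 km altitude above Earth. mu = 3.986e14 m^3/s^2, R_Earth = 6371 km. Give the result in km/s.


r = 6371.0 + 26812.885 = 33183.8850 km = 3.3183885e+07 m
v_esc = sqrt(2*mu/r) = sqrt(2*3.986e14 / 3.3183885e+07)
v_esc = 4901.3987 m/s = 4.9014 km/s

4.9014 km/s


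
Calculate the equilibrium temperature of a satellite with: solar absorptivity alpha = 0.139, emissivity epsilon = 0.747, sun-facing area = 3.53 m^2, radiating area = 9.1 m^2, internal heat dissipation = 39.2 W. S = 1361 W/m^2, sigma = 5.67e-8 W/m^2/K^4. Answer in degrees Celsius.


Numerator = alpha*S*A_sun + Q_int = 0.139*1361*3.53 + 39.2 = 707.0019 W
Denominator = eps*sigma*A_rad = 0.747*5.67e-8*9.1 = 3.8542959e-07 W/K^4
T^4 = 1.8343217e+09 K^4
T = 206.9516 K = -66.1984 C

-66.1984 degrees Celsius


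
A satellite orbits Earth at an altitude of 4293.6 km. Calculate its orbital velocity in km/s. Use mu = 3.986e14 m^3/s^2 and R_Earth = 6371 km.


r = R_E + alt = 6371.0 + 4293.6 = 10664.6000 km = 1.06646e+07 m
v = sqrt(mu/r) = sqrt(3.986e14 / 1.06646e+07) = 6113.5907 m/s = 6.1136 km/s

6.1136 km/s


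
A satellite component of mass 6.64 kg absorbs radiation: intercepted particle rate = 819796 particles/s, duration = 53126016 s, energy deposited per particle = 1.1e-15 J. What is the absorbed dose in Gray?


Total energy deposited = rate * time * E_per
  = 819796 * 53126016 * 1.1e-15 = 0.04790774 J
Dose = E_total / mass = 0.04790774 / 6.64
Dose = 0.007215022 Gy

0.0072 Gy


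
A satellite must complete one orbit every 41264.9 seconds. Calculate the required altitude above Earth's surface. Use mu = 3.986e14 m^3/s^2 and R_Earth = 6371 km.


T = 41264.9 s
r = (mu*T^2/(4*pi^2))^(1/3) = (3.986e14 * 41264.9^2 / (4*pi^2))^(1/3)
r = 2.5809507e+07 m = 25809.5075 km
alt = r - R_E = 25809.5075 - 6371 = 19438.5075 km

19438.5075 km


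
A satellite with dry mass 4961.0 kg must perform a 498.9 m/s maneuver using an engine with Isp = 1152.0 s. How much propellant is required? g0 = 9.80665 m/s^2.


ve = Isp * g0 = 1152.0 * 9.80665 = 11297.260800 m/s
mass ratio = exp(dv/ve) = exp(498.9/11297.260800) = 1.04515076
m_prop = m_dry * (mr - 1) = 4961.0 * (1.04515076 - 1)
m_prop = 223.9929 kg

223.9929 kg


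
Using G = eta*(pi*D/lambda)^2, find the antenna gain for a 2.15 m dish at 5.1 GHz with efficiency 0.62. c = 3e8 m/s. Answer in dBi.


lambda = c/f = 3e8 / 5.1e+09 = 0.05882353 m
G = eta*(pi*D/lambda)^2 = 0.62*(pi*2.15/0.05882353)^2
G = 8174.5941 (linear)
G = 10*log10(8174.5941) = 39.1247 dBi

39.1247 dBi


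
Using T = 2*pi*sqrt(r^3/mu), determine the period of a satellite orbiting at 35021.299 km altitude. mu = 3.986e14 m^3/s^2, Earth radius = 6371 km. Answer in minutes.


r = 41392.2990 km = 4.1392299e+07 m
T = 2*pi*sqrt(r^3/mu) = 2*pi*sqrt(7.0918354e+22 / 3.986e14)
T = 83808.9779 s = 1396.8163 min

1396.8163 minutes


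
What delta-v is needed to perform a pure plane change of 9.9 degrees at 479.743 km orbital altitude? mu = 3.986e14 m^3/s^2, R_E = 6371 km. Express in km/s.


r = 6850.7430 km = 6.850743e+06 m
V = sqrt(mu/r) = 7627.8090 m/s
di = 9.9 deg = 0.1727876 rad
dV = 2*V*sin(di/2) = 2*7627.8090*sin(0.0863938)
dV = 1316.3518 m/s = 1.3164 km/s

1.3164 km/s


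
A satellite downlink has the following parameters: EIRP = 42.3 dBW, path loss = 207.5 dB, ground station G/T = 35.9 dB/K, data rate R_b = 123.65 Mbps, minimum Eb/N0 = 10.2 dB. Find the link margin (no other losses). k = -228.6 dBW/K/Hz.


C/N0 = EIRP - FSPL + G/T - k = 42.3 - 207.5 + 35.9 - (-228.6)
C/N0 = 99.3000 dB-Hz
R_b = 123.65 Mbps = 1.2365e+08 bps -> 10*log10(R_b) = 80.9219 dB-Hz
Eb/N0 = C/N0 - 10*log10(R_b) = 99.3000 - 80.9219 = 18.3781 dB
Margin = Eb/N0 - Eb/N0_req = 18.3781 - 10.2 = 8.1781 dB (link closes)

8.1781 dB


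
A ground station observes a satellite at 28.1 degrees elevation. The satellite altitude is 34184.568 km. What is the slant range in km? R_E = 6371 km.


h = 34184.568 km, el = 28.1 deg
d = -R_E*sin(el) + sqrt((R_E*sin(el))^2 + 2*R_E*h + h^2)
d = -6371.0000*sin(0.4904375) + sqrt((6371.0000*0.4710119)^2 + 2*6371.0000*34184.568 + 34184.568^2)
d = 37163.4629 km

37163.4629 km


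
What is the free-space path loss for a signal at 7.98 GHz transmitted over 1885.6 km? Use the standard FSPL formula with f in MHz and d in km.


f = 7.98 GHz = 7980.0000 MHz
d = 1885.6 km
FSPL = 32.44 + 20*log10(7980.0000) + 20*log10(1885.6)
FSPL = 32.44 + 78.0401 + 65.5090
FSPL = 175.9890 dB

175.9890 dB


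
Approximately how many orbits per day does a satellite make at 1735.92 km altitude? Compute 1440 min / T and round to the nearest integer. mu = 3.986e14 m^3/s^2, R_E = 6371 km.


r = 8.10692e+06 m
T = 2*pi*sqrt(r^3/mu) = 7264.3214 s = 121.0720 min
revs/day = 1440 / 121.0720 = 11.8937
Rounded: 12 revolutions per day

12 revolutions per day


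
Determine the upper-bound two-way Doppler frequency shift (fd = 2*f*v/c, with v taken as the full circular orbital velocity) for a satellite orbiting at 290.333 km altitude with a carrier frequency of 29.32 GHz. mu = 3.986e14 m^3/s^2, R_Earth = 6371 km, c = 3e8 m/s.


r = 6.661333e+06 m
v = sqrt(mu/r) = 7735.4944 m/s (worst-case radial velocity)
f = 29.32 GHz = 2.932e+10 Hz
fd = 2*f*v/c = 2*2.932e+10*7735.4944/3.0e+08
fd = 1.5120313e+06 Hz

1.5120e+06 Hz


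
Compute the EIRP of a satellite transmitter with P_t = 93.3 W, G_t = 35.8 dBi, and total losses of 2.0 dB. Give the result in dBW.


Pt = 93.3 W = 19.6988 dBW
EIRP = Pt_dBW + Gt - losses = 19.6988 + 35.8 - 2.0 = 53.4988 dBW

53.4988 dBW


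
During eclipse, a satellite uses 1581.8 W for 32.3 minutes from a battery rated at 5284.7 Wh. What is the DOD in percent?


E_used = P * t / 60 = 1581.8 * 32.3 / 60 = 851.5357 Wh
DOD = E_used / E_total * 100 = 851.5357 / 5284.7 * 100
DOD = 16.1132 %

16.1132 %


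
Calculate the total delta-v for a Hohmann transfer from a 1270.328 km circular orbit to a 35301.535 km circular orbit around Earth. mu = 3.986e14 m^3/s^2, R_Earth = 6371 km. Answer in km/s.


r1 = 7641.3280 km = 7.641328e+06 m
r2 = 41672.5350 km = 4.1672535e+07 m
dv1 = sqrt(mu/r1)*(sqrt(2*r2/(r1+r2)) - 1) = 2166.9949 m/s
dv2 = sqrt(mu/r2)*(1 - sqrt(2*r1/(r1+r2))) = 1371.0375 m/s
total dv = |dv1| + |dv2| = 2166.9949 + 1371.0375 = 3538.0324 m/s = 3.5380 km/s

3.5380 km/s


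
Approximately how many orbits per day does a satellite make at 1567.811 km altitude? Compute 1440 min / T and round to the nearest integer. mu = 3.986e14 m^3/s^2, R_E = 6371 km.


r = 7.938811e+06 m
T = 2*pi*sqrt(r^3/mu) = 7039.5422 s = 117.3257 min
revs/day = 1440 / 117.3257 = 12.2735
Rounded: 12 revolutions per day

12 revolutions per day


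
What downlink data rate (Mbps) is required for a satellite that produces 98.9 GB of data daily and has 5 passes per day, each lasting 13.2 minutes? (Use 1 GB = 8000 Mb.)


total contact time = 5 * 13.2 * 60 = 3960.0000 s
data = 98.9 GB = 791200.0000 Mb
rate = 791200.0000 / 3960.0000 = 199.7980 Mbps

199.7980 Mbps


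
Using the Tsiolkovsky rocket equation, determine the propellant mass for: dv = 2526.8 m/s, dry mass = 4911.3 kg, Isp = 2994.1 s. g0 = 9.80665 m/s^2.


ve = Isp * g0 = 2994.1 * 9.80665 = 29362.090765 m/s
mass ratio = exp(dv/ve) = exp(2526.8/29362.090765) = 1.08986795
m_prop = m_dry * (mr - 1) = 4911.3 * (1.08986795 - 1)
m_prop = 441.3685 kg

441.3685 kg


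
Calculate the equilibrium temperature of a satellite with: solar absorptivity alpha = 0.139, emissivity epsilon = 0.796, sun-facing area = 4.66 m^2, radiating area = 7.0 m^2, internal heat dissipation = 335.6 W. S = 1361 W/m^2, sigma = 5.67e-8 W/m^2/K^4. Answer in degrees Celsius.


Numerator = alpha*S*A_sun + Q_int = 0.139*1361*4.66 + 335.6 = 1217.1741 W
Denominator = eps*sigma*A_rad = 0.796*5.67e-8*7.0 = 3.159324e-07 W/K^4
T^4 = 3.8526411e+09 K^4
T = 249.1378 K = -24.0122 C

-24.0122 degrees Celsius


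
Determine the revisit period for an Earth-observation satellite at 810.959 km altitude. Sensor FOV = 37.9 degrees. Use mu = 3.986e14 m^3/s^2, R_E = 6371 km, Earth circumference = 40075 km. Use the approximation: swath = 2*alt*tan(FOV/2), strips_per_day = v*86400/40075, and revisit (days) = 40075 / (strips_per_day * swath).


swath = 2*810.959*tan(0.3307399) = 556.8884 km
v = sqrt(mu/r) = 7449.8441 m/s = 7.4498 km/s
strips/day = v*86400/40075 = 7.4498*86400/40075 = 16.0615
coverage/day = strips * swath = 16.0615 * 556.8884 = 8944.4902 km
revisit = 40075 / 8944.4902 = 4.4804 days

4.4804 days


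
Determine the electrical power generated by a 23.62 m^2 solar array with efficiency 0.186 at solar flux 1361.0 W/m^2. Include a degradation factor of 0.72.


P = area * eta * S * degradation
P = 23.62 * 0.186 * 1361.0 * 0.72
P = 4305.1021 W

4305.1021 W


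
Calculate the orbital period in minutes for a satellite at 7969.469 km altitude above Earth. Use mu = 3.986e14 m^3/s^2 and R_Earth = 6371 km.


r = 14340.4690 km = 1.4340469e+07 m
T = 2*pi*sqrt(r^3/mu) = 2*pi*sqrt(2.9491038e+21 / 3.986e14)
T = 17090.5584 s = 284.8426 min

284.8426 minutes


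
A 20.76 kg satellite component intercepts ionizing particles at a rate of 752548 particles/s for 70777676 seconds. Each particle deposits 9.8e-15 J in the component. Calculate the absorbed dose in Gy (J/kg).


Total energy deposited = rate * time * E_per
  = 752548 * 70777676 * 9.8e-15 = 0.5219833 J
Dose = E_total / mass = 0.5219833 / 20.76
Dose = 0.0251437 Gy

0.0251 Gy


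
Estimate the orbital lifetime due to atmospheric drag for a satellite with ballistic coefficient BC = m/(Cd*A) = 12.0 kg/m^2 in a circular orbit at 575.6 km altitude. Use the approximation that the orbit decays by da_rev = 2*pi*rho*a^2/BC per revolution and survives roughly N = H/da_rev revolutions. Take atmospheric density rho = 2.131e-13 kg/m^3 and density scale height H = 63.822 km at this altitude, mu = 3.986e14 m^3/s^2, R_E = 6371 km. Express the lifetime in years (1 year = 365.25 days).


a = R_E + alt = 6946.6000 km = 6.9466e+06 m
da_rev = 2*pi*rho*a^2/BC = 2*pi*2.131e-13*(6.9466e+06)^2/12.0 = 5.384268 m per revolution
N = H/da_rev = 63822.0000 m / 5.384268 m = 11853.4222 revolutions
P = 2*pi*sqrt(a^3/mu) = 5761.9523 s
lifetime = N*P = 11853.4222 * 5761.9523 = 6.8298853e+07 s = 790.4960 days
years = 790.4960 / 365.25 = 2.1643 years

2.1643 years


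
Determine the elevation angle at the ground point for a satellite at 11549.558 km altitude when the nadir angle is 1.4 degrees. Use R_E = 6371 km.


r = R_E + alt = 17920.5580 km
Law of sines in the satellite / Earth-center / ground-point triangle:
  sin(nadir)/R_E = sin(90 + el)/r  =>  cos(el) = (r/R_E)*sin(nadir)
cos(el) = (17920.5580 / 6371.0000) * sin(1.4 deg) = 0.06872363
el = arccos(0.06872363) = 86.0593 deg
(Earth-central angle = 90 - nadir - el = 2.5407 deg)

86.0593 degrees


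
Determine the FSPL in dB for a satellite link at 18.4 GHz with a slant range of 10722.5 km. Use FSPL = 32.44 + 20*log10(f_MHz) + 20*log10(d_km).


f = 18.4 GHz = 18400.0000 MHz
d = 10722.5 km
FSPL = 32.44 + 20*log10(18400.0000) + 20*log10(10722.5)
FSPL = 32.44 + 85.2964 + 80.6059
FSPL = 198.3423 dB

198.3423 dB


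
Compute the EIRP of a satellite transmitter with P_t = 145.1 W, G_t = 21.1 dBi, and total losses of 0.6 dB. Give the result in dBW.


Pt = 145.1 W = 21.6167 dBW
EIRP = Pt_dBW + Gt - losses = 21.6167 + 21.1 - 0.6 = 42.1167 dBW

42.1167 dBW


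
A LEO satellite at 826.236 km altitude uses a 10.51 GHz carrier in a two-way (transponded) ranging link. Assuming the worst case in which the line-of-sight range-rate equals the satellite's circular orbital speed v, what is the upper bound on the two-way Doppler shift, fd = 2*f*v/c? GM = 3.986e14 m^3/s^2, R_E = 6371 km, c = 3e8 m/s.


r = 7.197236e+06 m
v = sqrt(mu/r) = 7441.9333 m/s (worst-case radial velocity)
f = 10.51 GHz = 1.051e+10 Hz
fd = 2*f*v/c = 2*1.051e+10*7441.9333/3.0e+08
fd = 521431.4625 Hz

521431.4625 Hz


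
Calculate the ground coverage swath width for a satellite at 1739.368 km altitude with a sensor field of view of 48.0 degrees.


FOV = 48.0 deg = 0.837758 rad
swath = 2 * alt * tan(FOV/2) = 2 * 1739.368 * tan(0.418879)
swath = 2 * 1739.368 * 0.4452287
swath = 1548.8331 km

1548.8331 km


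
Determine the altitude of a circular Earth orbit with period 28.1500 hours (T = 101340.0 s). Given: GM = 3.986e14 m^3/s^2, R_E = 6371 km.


T = 101340.0 s
r = (mu*T^2/(4*pi^2))^(1/3) = (3.986e14 * 101340.0^2 / (4*pi^2))^(1/3)
r = 4.6980012e+07 m = 46980.0115 km
alt = r - R_E = 46980.0115 - 6371 = 40609.0115 km

40609.0115 km


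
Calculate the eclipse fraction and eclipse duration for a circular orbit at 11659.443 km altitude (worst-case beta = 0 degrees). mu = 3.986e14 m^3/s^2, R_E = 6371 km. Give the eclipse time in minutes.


r = 18030.4430 km
T = 401.5777 min
Eclipse fraction = arcsin(R_E/r)/pi = arcsin(6371.0000/18030.4430)/pi
= arcsin(0.3533468)/pi = 0.1149564
Eclipse duration = 0.1149564 * 401.5777 = 46.1639 min

46.1639 minutes


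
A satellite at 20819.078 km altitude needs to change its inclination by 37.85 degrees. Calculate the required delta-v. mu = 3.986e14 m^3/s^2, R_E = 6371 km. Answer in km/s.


r = 27190.0780 km = 2.7190078e+07 m
V = sqrt(mu/r) = 3828.8065 m/s
di = 37.85 deg = 0.6606071 rad
dV = 2*V*sin(di/2) = 2*3828.8065*sin(0.3303036)
dV = 2483.5951 m/s = 2.4836 km/s

2.4836 km/s


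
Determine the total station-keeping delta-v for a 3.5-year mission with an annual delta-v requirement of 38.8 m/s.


dV = rate * years = 38.8 * 3.5
dV = 135.8000 m/s

135.8000 m/s


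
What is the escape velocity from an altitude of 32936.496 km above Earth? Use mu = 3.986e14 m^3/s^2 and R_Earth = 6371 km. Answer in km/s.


r = 6371.0 + 32936.496 = 39307.4960 km = 3.9307496e+07 m
v_esc = sqrt(2*mu/r) = sqrt(2*3.986e14 / 3.9307496e+07)
v_esc = 4503.4563 m/s = 4.5035 km/s

4.5035 km/s
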